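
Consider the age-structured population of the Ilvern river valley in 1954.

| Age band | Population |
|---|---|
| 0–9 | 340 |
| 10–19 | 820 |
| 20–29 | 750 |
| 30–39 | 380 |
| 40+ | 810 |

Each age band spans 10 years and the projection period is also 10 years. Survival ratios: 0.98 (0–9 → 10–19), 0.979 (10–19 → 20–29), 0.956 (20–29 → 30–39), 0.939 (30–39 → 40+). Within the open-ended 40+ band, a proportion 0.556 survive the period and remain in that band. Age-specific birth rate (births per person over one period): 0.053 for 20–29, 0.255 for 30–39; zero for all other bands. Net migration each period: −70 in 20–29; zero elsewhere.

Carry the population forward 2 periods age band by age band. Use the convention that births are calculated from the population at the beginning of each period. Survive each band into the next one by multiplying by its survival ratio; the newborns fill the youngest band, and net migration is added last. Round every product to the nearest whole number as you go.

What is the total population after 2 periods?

Let group 1 be 0–9 through group 5 = 40+.
[period 1]
Births: 750 × 0.053 = 40, 380 × 0.255 = 97 ⇒ total 137
Group 2: 340 × 0.98 = 333
Group 3: 820 × 0.979 = 803
Group 4: 750 × 0.956 = 717
Group 5: 380 × 0.939 + 810 × 0.556 = 357 + 450 = 807
Net migration: Group 3 − 70 → 733
End of period: [137, 333, 733, 717, 807]
[period 2]
Births: 733 × 0.053 = 39, 717 × 0.255 = 183 ⇒ total 222
Group 2: 137 × 0.98 = 134
Group 3: 333 × 0.979 = 326
Group 4: 733 × 0.956 = 701
Group 5: 717 × 0.939 + 807 × 0.556 = 673 + 449 = 1122
Net migration: Group 3 − 70 → 256
End of period: [222, 134, 256, 701, 1122]
Total after period 2: 222 + 134 + 256 + 701 + 1122 = 2435

2435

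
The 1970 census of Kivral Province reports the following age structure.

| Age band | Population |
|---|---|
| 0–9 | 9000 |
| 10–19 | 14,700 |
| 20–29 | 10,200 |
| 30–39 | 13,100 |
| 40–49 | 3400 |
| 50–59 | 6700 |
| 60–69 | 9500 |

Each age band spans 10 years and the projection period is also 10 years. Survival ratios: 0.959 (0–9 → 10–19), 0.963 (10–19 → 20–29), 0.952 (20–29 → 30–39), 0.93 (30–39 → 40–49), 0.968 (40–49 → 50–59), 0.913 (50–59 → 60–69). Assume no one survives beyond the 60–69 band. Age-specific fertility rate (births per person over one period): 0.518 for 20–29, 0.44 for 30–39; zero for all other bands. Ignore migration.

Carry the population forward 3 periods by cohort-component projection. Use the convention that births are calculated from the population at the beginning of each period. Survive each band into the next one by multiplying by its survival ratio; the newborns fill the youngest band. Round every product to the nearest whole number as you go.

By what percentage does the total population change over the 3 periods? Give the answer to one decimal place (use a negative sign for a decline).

7.4

Numbering the bands 1..7 from youngest to oldest:
Period 1:
Births: 10200 × 0.518 = 5284 ; 13100 × 0.44 = 5764 → total 11048
Band 2: 9000 × 0.959 = 8631
Band 3: 14700 × 0.963 = 14156
Band 4: 10200 × 0.952 = 9710
Band 5: 13100 × 0.93 = 12183
Band 6: 3400 × 0.968 = 3291
Band 7: 6700 × 0.913 = 6117
End of period: [11048, 8631, 14156, 9710, 12183, 3291, 6117]
Period 2:
Births: 14156 × 0.518 = 7333 ; 9710 × 0.44 = 4272 → total 11605
Band 2: 11048 × 0.959 = 10595
Band 3: 8631 × 0.963 = 8312
Band 4: 14156 × 0.952 = 13477
Band 5: 9710 × 0.93 = 9030
Band 6: 12183 × 0.968 = 11793
Band 7: 3291 × 0.913 = 3005
End of period: [11605, 10595, 8312, 13477, 9030, 11793, 3005]
Period 3:
Births: 8312 × 0.518 = 4306 ; 13477 × 0.44 = 5930 → total 10236
Band 2: 11605 × 0.959 = 11129
Band 3: 10595 × 0.963 = 10203
Band 4: 8312 × 0.952 = 7913
Band 5: 13477 × 0.93 = 12534
Band 6: 9030 × 0.968 = 8741
Band 7: 11793 × 0.913 = 10767
End of period: [10236, 11129, 10203, 7913, 12534, 8741, 10767]
Total: 66600 → 71523; change = 4923; percentage change = 7.4%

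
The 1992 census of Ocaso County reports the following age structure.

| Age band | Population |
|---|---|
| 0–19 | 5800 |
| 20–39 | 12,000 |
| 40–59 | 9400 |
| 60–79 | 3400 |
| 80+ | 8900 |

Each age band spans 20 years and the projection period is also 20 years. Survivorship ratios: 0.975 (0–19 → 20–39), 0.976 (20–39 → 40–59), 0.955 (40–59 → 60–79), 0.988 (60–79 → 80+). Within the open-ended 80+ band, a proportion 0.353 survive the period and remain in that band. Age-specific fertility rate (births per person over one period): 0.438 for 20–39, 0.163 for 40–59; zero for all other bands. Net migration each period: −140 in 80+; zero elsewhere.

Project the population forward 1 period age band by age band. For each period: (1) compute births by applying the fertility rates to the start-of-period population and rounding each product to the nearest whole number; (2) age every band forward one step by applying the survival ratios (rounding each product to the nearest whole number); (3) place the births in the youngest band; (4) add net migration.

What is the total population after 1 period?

Period 1:
Births: 12000 × 0.438 = 5256  |  9400 × 0.163 = 1532 ⇒ total 6788
20–39: 5800 × 0.975 = 5655
40–59: 12000 × 0.976 = 11712
60–79: 9400 × 0.955 = 8977
80+: 3400 × 0.988 + 8900 × 0.353 = 3359 + 3142 = 6501
Net migration: 80+ − 140 → 6361
Giving 6788 / 5655 / 11712 / 8977 / 6361.
Total after period 1: 6788 + 5655 + 11712 + 8977 + 6361 = 39493

39493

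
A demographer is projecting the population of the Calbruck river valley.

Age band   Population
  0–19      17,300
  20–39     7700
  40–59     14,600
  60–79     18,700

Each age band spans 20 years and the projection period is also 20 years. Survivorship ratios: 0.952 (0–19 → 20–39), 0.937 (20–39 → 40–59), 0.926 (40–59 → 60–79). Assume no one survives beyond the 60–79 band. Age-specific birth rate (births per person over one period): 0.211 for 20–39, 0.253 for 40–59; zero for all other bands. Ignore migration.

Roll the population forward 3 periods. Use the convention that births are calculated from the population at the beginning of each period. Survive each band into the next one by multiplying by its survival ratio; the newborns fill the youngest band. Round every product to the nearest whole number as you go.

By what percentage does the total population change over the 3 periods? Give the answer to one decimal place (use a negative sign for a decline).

-50.2

Numbering the groups 1..4 from youngest to oldest:
Period 1.
Births: 7700 × 0.211 = 1625 ; 14600 × 0.253 = 3694 → total 5319
Group 2: 17300 × 0.952 = 16470
Group 3: 7700 × 0.937 = 7215
Group 4: 14600 × 0.926 = 13520
Population now: 0–19=5319, 20–39=16470, 40–59=7215, 60–79=13520
Period 2.
Births: 16470 × 0.211 = 3475 ; 7215 × 0.253 = 1825 → total 5300
Group 2: 5319 × 0.952 = 5064
Group 3: 16470 × 0.937 = 15432
Group 4: 7215 × 0.926 = 6681
Population now: 0–19=5300, 20–39=5064, 40–59=15432, 60–79=6681
Period 3.
Births: 5064 × 0.211 = 1069 ; 15432 × 0.253 = 3904 → total 4973
Group 2: 5300 × 0.952 = 5046
Group 3: 5064 × 0.937 = 4745
Group 4: 15432 × 0.926 = 14290
Population now: 0–19=4973, 20–39=5046, 40–59=4745, 60–79=14290
Total: 58300 → 29054; change = -29246; percentage change = -50.2%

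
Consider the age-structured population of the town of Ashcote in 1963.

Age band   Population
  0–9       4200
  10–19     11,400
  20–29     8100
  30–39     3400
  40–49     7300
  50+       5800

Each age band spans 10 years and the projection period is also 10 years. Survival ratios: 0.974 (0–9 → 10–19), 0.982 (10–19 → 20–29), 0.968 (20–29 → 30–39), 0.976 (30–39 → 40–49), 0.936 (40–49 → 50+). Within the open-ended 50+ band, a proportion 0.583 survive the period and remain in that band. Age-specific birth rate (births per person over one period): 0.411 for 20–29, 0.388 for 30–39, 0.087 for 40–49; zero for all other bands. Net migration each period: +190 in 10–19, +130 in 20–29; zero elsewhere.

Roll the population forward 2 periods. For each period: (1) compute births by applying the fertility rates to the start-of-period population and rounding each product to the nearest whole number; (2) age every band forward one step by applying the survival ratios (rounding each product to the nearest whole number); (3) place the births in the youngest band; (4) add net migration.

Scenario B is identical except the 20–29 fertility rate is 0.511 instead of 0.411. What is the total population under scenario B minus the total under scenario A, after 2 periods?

After projecting period 1:
Births: 8100 × 0.411 = 3329  |  3400 × 0.388 = 1319  |  7300 × 0.087 = 635 → total 5283
10–19: 4200 × 0.974 = 4091
20–29: 11400 × 0.982 = 11195
30–39: 8100 × 0.968 = 7841
40–49: 3400 × 0.976 = 3318
50+: 7300 × 0.936 + 5800 × 0.583 = 6833 + 3381 = 10214
Net migration: 10–19 + 190 → 4281; 20–29 + 130 → 11325
Giving 5283 / 4281 / 11325 / 7841 / 3318 / 10214.
After projecting period 2:
Births: 11325 × 0.411 = 4655  |  7841 × 0.388 = 3042  |  3318 × 0.087 = 289 → total 7986
10–19: 5283 × 0.974 = 5146
20–29: 4281 × 0.982 = 4204
30–39: 11325 × 0.968 = 10963
40–49: 7841 × 0.976 = 7653
50+: 3318 × 0.936 + 10214 × 0.583 = 3106 + 5955 = 9061
Net migration: 10–19 + 190 → 5336; 20–29 + 130 → 4334
Giving 7986 / 5336 / 4334 / 10963 / 7653 / 9061.
Scenario A total after 2 periods: 45333
Scenario B projection —
After projecting period 1:
Births: 8100 × 0.511 = 4139  |  3400 × 0.388 = 1319  |  7300 × 0.087 = 635 → total 6093
10–19: 4200 × 0.974 = 4091
20–29: 11400 × 0.982 = 11195
30–39: 8100 × 0.968 = 7841
40–49: 3400 × 0.976 = 3318
50+: 7300 × 0.936 + 5800 × 0.583 = 6833 + 3381 = 10214
Net migration: 10–19 + 190 → 4281; 20–29 + 130 → 11325
Giving 6093 / 4281 / 11325 / 7841 / 3318 / 10214.
After projecting period 2:
Births: 11325 × 0.511 = 5787  |  7841 × 0.388 = 3042  |  3318 × 0.087 = 289 → total 9118
10–19: 6093 × 0.974 = 5935
20–29: 4281 × 0.982 = 4204
30–39: 11325 × 0.968 = 10963
40–49: 7841 × 0.976 = 7653
50+: 3318 × 0.936 + 10214 × 0.583 = 3106 + 5955 = 9061
Net migration: 10–19 + 190 → 6125; 20–29 + 130 → 4334
Giving 9118 / 6125 / 4334 / 10963 / 7653 / 9061.
Scenario B total after 2 periods: 47254
Difference B − A = 47254 − 45333 = 1921

1921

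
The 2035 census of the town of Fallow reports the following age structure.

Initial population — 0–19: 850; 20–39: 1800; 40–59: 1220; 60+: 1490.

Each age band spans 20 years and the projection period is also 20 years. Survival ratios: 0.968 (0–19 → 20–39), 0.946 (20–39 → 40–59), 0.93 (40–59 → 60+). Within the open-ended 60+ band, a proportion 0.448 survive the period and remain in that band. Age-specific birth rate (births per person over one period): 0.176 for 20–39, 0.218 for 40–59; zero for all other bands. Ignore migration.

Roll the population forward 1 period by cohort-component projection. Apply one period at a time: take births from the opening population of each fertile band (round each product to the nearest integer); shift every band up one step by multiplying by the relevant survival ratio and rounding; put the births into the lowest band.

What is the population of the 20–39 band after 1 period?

Call the bands 1 to 4, youngest first.
After projecting period 1:
Births: 1800 * 0.176 = 317  |  1220 * 0.218 = 266 → total 583
Band 2: 850 * 0.968 = 823
Band 3: 1800 * 0.946 = 1703
Band 4: 1220 * 0.93 + 1490 * 0.448 = 1135 + 668 = 1803
End of period: [583, 823, 1703, 1803]

823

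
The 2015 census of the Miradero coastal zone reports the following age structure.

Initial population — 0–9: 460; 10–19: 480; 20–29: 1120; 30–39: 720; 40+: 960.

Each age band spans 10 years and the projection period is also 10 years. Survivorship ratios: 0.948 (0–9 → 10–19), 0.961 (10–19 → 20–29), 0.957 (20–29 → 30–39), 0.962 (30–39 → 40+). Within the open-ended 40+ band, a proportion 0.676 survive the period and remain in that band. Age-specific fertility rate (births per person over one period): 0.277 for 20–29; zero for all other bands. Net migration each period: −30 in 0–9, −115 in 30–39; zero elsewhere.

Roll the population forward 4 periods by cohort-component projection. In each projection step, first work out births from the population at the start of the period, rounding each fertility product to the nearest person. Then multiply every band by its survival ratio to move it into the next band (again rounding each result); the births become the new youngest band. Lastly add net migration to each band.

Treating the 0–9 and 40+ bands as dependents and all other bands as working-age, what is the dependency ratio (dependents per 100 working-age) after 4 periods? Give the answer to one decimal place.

Call the bands 1 to 5, youngest first.
After projecting period 1:
Births: 1120 × 0.277 = 310
Band 2: 460 × 0.948 = 436
Band 3: 480 × 0.961 = 461
Band 4: 1120 × 0.957 = 1072
Band 5: 720 × 0.962 + 960 × 0.676 = 693 + 649 = 1342
Net migration: Band 1 − 30 → 280; Band 4 − 115 → 957
End of period: [280, 436, 461, 957, 1342]
After projecting period 2:
Births: 461 × 0.277 = 128
Band 2: 280 × 0.948 = 265
Band 3: 436 × 0.961 = 419
Band 4: 461 × 0.957 = 441
Band 5: 957 × 0.962 + 1342 × 0.676 = 921 + 907 = 1828
Net migration: Band 1 − 30 → 98; Band 4 − 115 → 326
End of period: [98, 265, 419, 326, 1828]
After projecting period 3:
Births: 419 × 0.277 = 116
Band 2: 98 × 0.948 = 93
Band 3: 265 × 0.961 = 255
Band 4: 419 × 0.957 = 401
Band 5: 326 × 0.962 + 1828 × 0.676 = 314 + 1236 = 1550
Net migration: Band 1 − 30 → 86; Band 4 − 115 → 286
End of period: [86, 93, 255, 286, 1550]
After projecting period 4:
Births: 255 × 0.277 = 71
Band 2: 86 × 0.948 = 82
Band 3: 93 × 0.961 = 89
Band 4: 255 × 0.957 = 244
Band 5: 286 × 0.962 + 1550 × 0.676 = 275 + 1048 = 1323
Net migration: Band 1 − 30 → 41; Band 4 − 115 → 129
End of period: [41, 82, 89, 129, 1323]
Dependents (band 0–9 + band 40+) = 41 + 1323 = 1364; working-age = 300; ratio = 1364/300 × 100 = 454.7

454.7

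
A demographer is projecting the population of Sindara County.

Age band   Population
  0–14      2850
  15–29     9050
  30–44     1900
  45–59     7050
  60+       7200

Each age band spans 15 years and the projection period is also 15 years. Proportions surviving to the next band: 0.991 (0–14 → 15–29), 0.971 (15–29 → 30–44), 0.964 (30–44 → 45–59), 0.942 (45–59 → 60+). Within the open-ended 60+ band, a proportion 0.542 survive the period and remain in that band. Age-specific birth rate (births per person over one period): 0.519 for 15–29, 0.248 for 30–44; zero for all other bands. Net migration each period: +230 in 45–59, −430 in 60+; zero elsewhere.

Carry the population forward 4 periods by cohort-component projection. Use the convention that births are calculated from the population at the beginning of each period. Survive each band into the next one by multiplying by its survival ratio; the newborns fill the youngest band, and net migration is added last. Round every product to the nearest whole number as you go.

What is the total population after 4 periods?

Call the bands 1 to 5, youngest first.
— Period 1 —
Births: 9050 * 0.519 = 4697  |  1900 * 0.248 = 471 → total 5168
Band 2: 2850 * 0.991 = 2824
Band 3: 9050 * 0.971 = 8788
Band 4: 1900 * 0.964 = 1832
Band 5: 7050 * 0.942 + 7200 * 0.542 = 6641 + 3902 = 10543
Net migration: Band 4 + 230 → 2062; Band 5 − 430 → 10113
Giving 5168 / 2824 / 8788 / 2062 / 10113.
— Period 2 —
Births: 2824 * 0.519 = 1466  |  8788 * 0.248 = 2179 → total 3645
Band 2: 5168 * 0.991 = 5121
Band 3: 2824 * 0.971 = 2742
Band 4: 8788 * 0.964 = 8472
Band 5: 2062 * 0.942 + 10113 * 0.542 = 1942 + 5481 = 7423
Net migration: Band 4 + 230 → 8702; Band 5 − 430 → 6993
Giving 3645 / 5121 / 2742 / 8702 / 6993.
— Period 3 —
Births: 5121 * 0.519 = 2658  |  2742 * 0.248 = 680 → total 3338
Band 2: 3645 * 0.991 = 3612
Band 3: 5121 * 0.971 = 4972
Band 4: 2742 * 0.964 = 2643
Band 5: 8702 * 0.942 + 6993 * 0.542 = 8197 + 3790 = 11987
Net migration: Band 4 + 230 → 2873; Band 5 − 430 → 11557
Giving 3338 / 3612 / 4972 / 2873 / 11557.
— Period 4 —
Births: 3612 * 0.519 = 1875  |  4972 * 0.248 = 1233 → total 3108
Band 2: 3338 * 0.991 = 3308
Band 3: 3612 * 0.971 = 3507
Band 4: 4972 * 0.964 = 4793
Band 5: 2873 * 0.942 + 11557 * 0.542 = 2706 + 6264 = 8970
Net migration: Band 4 + 230 → 5023; Band 5 − 430 → 8540
Giving 3108 / 3308 / 3507 / 5023 / 8540.
Total after period 4: 3108 + 3308 + 3507 + 5023 + 8540 = 23486

23486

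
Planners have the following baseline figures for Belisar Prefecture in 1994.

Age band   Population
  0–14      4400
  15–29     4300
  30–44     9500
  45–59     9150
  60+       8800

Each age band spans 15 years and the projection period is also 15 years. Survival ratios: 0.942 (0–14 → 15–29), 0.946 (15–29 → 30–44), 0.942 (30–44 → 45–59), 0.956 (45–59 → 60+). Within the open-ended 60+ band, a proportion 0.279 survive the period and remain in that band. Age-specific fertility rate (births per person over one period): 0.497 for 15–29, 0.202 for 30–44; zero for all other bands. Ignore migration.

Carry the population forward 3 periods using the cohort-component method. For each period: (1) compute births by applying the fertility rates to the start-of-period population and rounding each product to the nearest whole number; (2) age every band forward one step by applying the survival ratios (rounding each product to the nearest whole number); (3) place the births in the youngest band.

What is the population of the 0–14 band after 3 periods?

Period 1.
Births: 4300 * 0.497 = 2137, 9500 * 0.202 = 1919 → 4056
15–29: 4400 * 0.942 = 4145
30–44: 4300 * 0.946 = 4068
45–59: 9500 * 0.942 = 8949
60+: 9150 * 0.956 + 8800 * 0.279 = 8747 + 2455 = 11202
→ [4056, 4145, 4068, 8949, 11202]
Period 2.
Births: 4145 * 0.497 = 2060, 4068 * 0.202 = 822 → 2882
15–29: 4056 * 0.942 = 3821
30–44: 4145 * 0.946 = 3921
45–59: 4068 * 0.942 = 3832
60+: 8949 * 0.956 + 11202 * 0.279 = 8555 + 3125 = 11680
→ [2882, 3821, 3921, 3832, 11680]
Period 3.
Births: 3821 * 0.497 = 1899, 3921 * 0.202 = 792 → 2691
15–29: 2882 * 0.942 = 2715
30–44: 3821 * 0.946 = 3615
45–59: 3921 * 0.942 = 3694
60+: 3832 * 0.956 + 11680 * 0.279 = 3663 + 3259 = 6922
→ [2691, 2715, 3615, 3694, 6922]

2691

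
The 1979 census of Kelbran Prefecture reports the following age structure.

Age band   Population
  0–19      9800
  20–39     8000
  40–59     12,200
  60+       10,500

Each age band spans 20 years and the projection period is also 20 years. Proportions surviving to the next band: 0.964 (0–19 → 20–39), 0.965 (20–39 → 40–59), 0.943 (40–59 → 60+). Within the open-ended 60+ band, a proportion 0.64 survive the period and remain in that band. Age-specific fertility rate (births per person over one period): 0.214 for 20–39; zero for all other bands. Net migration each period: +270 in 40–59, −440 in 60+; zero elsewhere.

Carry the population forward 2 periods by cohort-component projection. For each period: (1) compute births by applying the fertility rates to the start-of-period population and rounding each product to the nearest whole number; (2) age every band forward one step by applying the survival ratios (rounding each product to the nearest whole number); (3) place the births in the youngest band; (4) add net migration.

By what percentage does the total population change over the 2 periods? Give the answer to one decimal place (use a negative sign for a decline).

-22.1

Period 1.
Births: 8000 * 0.214 = 1712
20–39: 9800 * 0.964 = 9447
40–59: 8000 * 0.965 = 7720
60+: 12200 * 0.943 + 10500 * 0.64 = 11505 + 6720 = 18225
Net migration: 40–59 + 270 → 7990; 60+ − 440 → 17785
Giving 1712 / 9447 / 7990 / 17785.
Period 2.
Births: 9447 * 0.214 = 2022
20–39: 1712 * 0.964 = 1650
40–59: 9447 * 0.965 = 9116
60+: 7990 * 0.943 + 17785 * 0.64 = 7535 + 11382 = 18917
Net migration: 40–59 + 270 → 9386; 60+ − 440 → 18477
Giving 2022 / 1650 / 9386 / 18477.
Total: 40500 → 31535; change = -8965; percentage change = -22.1%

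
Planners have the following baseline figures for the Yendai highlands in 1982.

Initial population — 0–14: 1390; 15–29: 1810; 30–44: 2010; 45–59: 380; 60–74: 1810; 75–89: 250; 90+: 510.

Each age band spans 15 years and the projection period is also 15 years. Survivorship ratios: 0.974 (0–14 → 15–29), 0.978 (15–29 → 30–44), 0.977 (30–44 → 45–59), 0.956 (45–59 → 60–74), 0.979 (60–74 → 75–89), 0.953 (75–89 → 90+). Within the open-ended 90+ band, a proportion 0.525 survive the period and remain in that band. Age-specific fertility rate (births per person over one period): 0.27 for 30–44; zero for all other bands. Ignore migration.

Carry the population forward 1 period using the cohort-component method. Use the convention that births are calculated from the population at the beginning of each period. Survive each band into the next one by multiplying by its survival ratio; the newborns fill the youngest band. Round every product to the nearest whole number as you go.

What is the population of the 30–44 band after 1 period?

(Bands numbered youngest = 1 to oldest = 7.)
— Period 1 —
Births: 2010 * 0.27 = 543
Band 2: 1390 * 0.974 = 1354
Band 3: 1810 * 0.978 = 1770
Band 4: 2010 * 0.977 = 1964
Band 5: 380 * 0.956 = 363
Band 6: 1810 * 0.979 = 1772
Band 7: 250 * 0.953 + 510 * 0.525 = 238 + 268 = 506
Giving 543 / 1354 / 1770 / 1964 / 363 / 1772 / 506.

1770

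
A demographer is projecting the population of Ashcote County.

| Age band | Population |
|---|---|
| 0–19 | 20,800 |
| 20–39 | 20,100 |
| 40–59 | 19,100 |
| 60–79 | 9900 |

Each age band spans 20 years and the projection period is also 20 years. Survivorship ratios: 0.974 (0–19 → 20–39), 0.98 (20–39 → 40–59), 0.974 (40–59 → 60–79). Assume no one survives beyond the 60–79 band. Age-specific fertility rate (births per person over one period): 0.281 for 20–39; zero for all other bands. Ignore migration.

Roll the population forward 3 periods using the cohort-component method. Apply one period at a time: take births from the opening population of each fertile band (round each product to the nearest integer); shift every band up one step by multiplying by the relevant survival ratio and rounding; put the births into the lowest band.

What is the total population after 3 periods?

31820

— Period 1 —
Births: 20100 × 0.281 = 5648
20–39: 20800 × 0.974 = 20259
40–59: 20100 × 0.98 = 19698
60–79: 19100 × 0.974 = 18603
Population now: 0–19=5648, 20–39=20259, 40–59=19698, 60–79=18603
— Period 2 —
Births: 20259 × 0.281 = 5693
20–39: 5648 × 0.974 = 5501
40–59: 20259 × 0.98 = 19854
60–79: 19698 × 0.974 = 19186
Population now: 0–19=5693, 20–39=5501, 40–59=19854, 60–79=19186
— Period 3 —
Births: 5501 × 0.281 = 1546
20–39: 5693 × 0.974 = 5545
40–59: 5501 × 0.98 = 5391
60–79: 19854 × 0.974 = 19338
Population now: 0–19=1546, 20–39=5545, 40–59=5391, 60–79=19338
Total after period 3: 1546 + 5545 + 5391 + 19338 = 31820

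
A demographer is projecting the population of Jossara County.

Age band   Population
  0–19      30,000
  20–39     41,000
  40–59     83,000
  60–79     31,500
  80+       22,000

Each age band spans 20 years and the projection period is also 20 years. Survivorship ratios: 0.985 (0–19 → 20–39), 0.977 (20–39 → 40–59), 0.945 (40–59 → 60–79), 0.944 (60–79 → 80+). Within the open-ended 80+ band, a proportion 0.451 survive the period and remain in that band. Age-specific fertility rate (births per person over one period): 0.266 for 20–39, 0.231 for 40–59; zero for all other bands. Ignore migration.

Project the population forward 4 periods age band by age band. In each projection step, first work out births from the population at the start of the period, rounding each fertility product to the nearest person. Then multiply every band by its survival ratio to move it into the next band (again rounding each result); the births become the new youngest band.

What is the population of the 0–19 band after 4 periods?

11171

Let band 1 be 0–19 through band 5 = 80+.
— Period 1 —
Births: 41000 × 0.266 = 10906  |  83000 × 0.231 = 19173 → total 30079
Band 2: 30000 × 0.985 = 29550
Band 3: 41000 × 0.977 = 40057
Band 4: 83000 × 0.945 = 78435
Band 5: 31500 × 0.944 + 22000 × 0.451 = 29736 + 9922 = 39658
Giving 30079 / 29550 / 40057 / 78435 / 39658.
— Period 2 —
Births: 29550 × 0.266 = 7860  |  40057 × 0.231 = 9253 → total 17113
Band 2: 30079 × 0.985 = 29628
Band 3: 29550 × 0.977 = 28870
Band 4: 40057 × 0.945 = 37854
Band 5: 78435 × 0.944 + 39658 × 0.451 = 74043 + 17886 = 91929
Giving 17113 / 29628 / 28870 / 37854 / 91929.
— Period 3 —
Births: 29628 × 0.266 = 7881  |  28870 × 0.231 = 6669 → total 14550
Band 2: 17113 × 0.985 = 16856
Band 3: 29628 × 0.977 = 28947
Band 4: 28870 × 0.945 = 27282
Band 5: 37854 × 0.944 + 91929 × 0.451 = 35734 + 41460 = 77194
Giving 14550 / 16856 / 28947 / 27282 / 77194.
— Period 4 —
Births: 16856 × 0.266 = 4484  |  28947 × 0.231 = 6687 → total 11171
Band 2: 14550 × 0.985 = 14332
Band 3: 16856 × 0.977 = 16468
Band 4: 28947 × 0.945 = 27355
Band 5: 27282 × 0.944 + 77194 × 0.451 = 25754 + 34814 = 60568
Giving 11171 / 14332 / 16468 / 27355 / 60568.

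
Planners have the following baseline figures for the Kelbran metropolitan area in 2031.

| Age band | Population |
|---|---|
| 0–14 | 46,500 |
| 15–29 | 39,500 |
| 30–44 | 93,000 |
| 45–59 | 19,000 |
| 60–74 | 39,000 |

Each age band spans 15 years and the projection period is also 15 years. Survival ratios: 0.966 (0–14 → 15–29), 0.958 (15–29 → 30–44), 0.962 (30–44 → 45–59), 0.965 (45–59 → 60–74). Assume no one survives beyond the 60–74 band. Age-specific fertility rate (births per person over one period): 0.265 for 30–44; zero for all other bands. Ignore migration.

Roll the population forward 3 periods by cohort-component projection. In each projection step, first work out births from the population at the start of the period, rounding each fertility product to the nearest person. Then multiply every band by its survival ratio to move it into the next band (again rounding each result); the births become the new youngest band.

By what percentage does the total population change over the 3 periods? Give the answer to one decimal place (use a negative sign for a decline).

— Period 1 —
Births: 93000 * 0.265 = 24645
15–29: 46500 * 0.966 = 44919
30–44: 39500 * 0.958 = 37841
45–59: 93000 * 0.962 = 89466
60–74: 19000 * 0.965 = 18335
Giving 24645 / 44919 / 37841 / 89466 / 18335.
— Period 2 —
Births: 37841 * 0.265 = 10028
15–29: 24645 * 0.966 = 23807
30–44: 44919 * 0.958 = 43032
45–59: 37841 * 0.962 = 36403
60–74: 89466 * 0.965 = 86335
Giving 10028 / 23807 / 43032 / 36403 / 86335.
— Period 3 —
Births: 43032 * 0.265 = 11403
15–29: 10028 * 0.966 = 9687
30–44: 23807 * 0.958 = 22807
45–59: 43032 * 0.962 = 41397
60–74: 36403 * 0.965 = 35129
Giving 11403 / 9687 / 22807 / 41397 / 35129.
Total: 237000 → 120423; change = -116577; percentage change = -49.2%

-49.2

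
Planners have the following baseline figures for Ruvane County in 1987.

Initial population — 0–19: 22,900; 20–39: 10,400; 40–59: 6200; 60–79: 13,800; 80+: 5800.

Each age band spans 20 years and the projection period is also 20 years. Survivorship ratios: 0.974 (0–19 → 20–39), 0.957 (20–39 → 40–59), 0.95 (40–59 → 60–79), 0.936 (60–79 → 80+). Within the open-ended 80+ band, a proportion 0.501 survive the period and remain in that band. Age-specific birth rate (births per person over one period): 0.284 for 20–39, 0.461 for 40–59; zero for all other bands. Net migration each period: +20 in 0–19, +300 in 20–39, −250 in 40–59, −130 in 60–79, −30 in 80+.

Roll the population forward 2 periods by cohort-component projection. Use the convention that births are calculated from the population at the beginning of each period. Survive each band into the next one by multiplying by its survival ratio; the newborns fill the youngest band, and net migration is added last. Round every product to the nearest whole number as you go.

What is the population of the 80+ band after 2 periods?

Call the bands 1 to 5, youngest first.
After projecting period 1:
Births: 10400 * 0.284 = 2954 ; 6200 * 0.461 = 2858 ⇒ total 5812
Band 2: 22900 * 0.974 = 22305
Band 3: 10400 * 0.957 = 9953
Band 4: 6200 * 0.95 = 5890
Band 5: 13800 * 0.936 + 5800 * 0.501 = 12917 + 2906 = 15823
Net migration: Band 1 + 20 → 5832; Band 2 + 300 → 22605; Band 3 − 250 → 9703; Band 4 − 130 → 5760; Band 5 − 30 → 15793
→ [5832, 22605, 9703, 5760, 15793]
After projecting period 2:
Births: 22605 * 0.284 = 6420 ; 9703 * 0.461 = 4473 ⇒ total 10893
Band 2: 5832 * 0.974 = 5680
Band 3: 22605 * 0.957 = 21633
Band 4: 9703 * 0.95 = 9218
Band 5: 5760 * 0.936 + 15793 * 0.501 = 5391 + 7912 = 13303
Net migration: Band 1 + 20 → 10913; Band 2 + 300 → 5980; Band 3 − 250 → 21383; Band 4 − 130 → 9088; Band 5 − 30 → 13273
→ [10913, 5980, 21383, 9088, 13273]

13273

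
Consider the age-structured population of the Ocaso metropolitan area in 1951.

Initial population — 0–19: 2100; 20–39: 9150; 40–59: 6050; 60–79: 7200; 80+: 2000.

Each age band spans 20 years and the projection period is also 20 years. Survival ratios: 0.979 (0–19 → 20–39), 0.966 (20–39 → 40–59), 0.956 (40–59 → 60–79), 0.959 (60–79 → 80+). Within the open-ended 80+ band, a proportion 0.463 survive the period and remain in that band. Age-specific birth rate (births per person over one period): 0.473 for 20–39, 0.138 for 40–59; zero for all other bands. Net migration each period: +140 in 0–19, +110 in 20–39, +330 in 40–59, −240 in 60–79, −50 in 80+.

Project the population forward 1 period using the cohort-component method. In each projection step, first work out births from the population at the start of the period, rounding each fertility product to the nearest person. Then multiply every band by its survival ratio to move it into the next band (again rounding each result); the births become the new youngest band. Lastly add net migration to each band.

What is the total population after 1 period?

29963

Numbering the bands 1..5 from youngest to oldest:
— Period 1 —
Births: 9150 × 0.473 = 4328  |  6050 × 0.138 = 835 → total 5163
Band 2: 2100 × 0.979 = 2056
Band 3: 9150 × 0.966 = 8839
Band 4: 6050 × 0.956 = 5784
Band 5: 7200 × 0.959 + 2000 × 0.463 = 6905 + 926 = 7831
Net migration: Band 1 + 140 → 5303; Band 2 + 110 → 2166; Band 3 + 330 → 9169; Band 4 − 240 → 5544; Band 5 − 50 → 7781
End of period: [5303, 2166, 9169, 5544, 7781]
Total after period 1: 5303 + 2166 + 9169 + 5544 + 7781 = 29963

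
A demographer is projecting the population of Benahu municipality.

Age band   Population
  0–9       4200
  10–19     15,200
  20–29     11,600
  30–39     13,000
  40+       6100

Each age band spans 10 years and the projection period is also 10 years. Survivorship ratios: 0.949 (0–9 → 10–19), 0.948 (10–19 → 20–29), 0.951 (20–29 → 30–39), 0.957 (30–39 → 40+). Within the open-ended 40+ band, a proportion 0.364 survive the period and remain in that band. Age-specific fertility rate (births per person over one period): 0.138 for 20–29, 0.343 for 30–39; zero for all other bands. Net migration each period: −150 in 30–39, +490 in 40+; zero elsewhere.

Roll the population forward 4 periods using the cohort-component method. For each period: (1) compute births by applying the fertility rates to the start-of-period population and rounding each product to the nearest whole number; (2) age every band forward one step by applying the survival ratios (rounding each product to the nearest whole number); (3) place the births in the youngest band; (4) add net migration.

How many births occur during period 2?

5722

Let band 1 be 0–9 through band 5 = 40+.
— Period 1 —
Births: 11600 × 0.138 = 1601  |  13000 × 0.343 = 4459 → total 6060
Band 2: 4200 × 0.949 = 3986
Band 3: 15200 × 0.948 = 14410
Band 4: 11600 × 0.951 = 11032
Band 5: 13000 × 0.957 + 6100 × 0.364 = 12441 + 2220 = 14661
Net migration: Band 4 − 150 → 10882; Band 5 + 490 → 15151
→ [6060, 3986, 14410, 10882, 15151]
— Period 2 —
Births: 14410 × 0.138 = 1989  |  10882 × 0.343 = 3733 → total 5722
Band 2: 6060 × 0.949 = 5751
Band 3: 3986 × 0.948 = 3779
Band 4: 14410 × 0.951 = 13704
Band 5: 10882 × 0.957 + 15151 × 0.364 = 10414 + 5515 = 15929
Net migration: Band 4 − 150 → 13554; Band 5 + 490 → 16419
→ [5722, 5751, 3779, 13554, 16419]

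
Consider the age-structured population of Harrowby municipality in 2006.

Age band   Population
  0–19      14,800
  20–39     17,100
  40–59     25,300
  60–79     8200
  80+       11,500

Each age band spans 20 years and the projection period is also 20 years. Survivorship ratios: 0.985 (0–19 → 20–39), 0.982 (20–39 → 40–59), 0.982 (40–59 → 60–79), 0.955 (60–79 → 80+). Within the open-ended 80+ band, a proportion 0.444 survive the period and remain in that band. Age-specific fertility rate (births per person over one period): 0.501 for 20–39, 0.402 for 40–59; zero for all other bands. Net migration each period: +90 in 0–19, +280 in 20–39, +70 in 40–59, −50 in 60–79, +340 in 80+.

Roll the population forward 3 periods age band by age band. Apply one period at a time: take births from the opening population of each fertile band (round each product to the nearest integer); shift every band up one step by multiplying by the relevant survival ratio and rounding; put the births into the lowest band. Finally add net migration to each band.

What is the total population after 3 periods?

92085

Let group 1 be 0–19 through group 5 = 80+.
Period 1.
Births: 17100 * 0.501 = 8567 ; 25300 * 0.402 = 10171 ⇒ total 18738
Group 2: 14800 * 0.985 = 14578
Group 3: 17100 * 0.982 = 16792
Group 4: 25300 * 0.982 = 24845
Group 5: 8200 * 0.955 + 11500 * 0.444 = 7831 + 5106 = 12937
Net migration: Group 1 + 90 → 18828; Group 2 + 280 → 14858; Group 3 + 70 → 16862; Group 4 − 50 → 24795; Group 5 + 340 → 13277
→ [18828, 14858, 16862, 24795, 13277]
Period 2.
Births: 14858 * 0.501 = 7444 ; 16862 * 0.402 = 6779 ⇒ total 14223
Group 2: 18828 * 0.985 = 18546
Group 3: 14858 * 0.982 = 14591
Group 4: 16862 * 0.982 = 16558
Group 5: 24795 * 0.955 + 13277 * 0.444 = 23679 + 5895 = 29574
Net migration: Group 1 + 90 → 14313; Group 2 + 280 → 18826; Group 3 + 70 → 14661; Group 4 − 50 → 16508; Group 5 + 340 → 29914
→ [14313, 18826, 14661, 16508, 29914]
Period 3.
Births: 18826 * 0.501 = 9432 ; 14661 * 0.402 = 5894 ⇒ total 15326
Group 2: 14313 * 0.985 = 14098
Group 3: 18826 * 0.982 = 18487
Group 4: 14661 * 0.982 = 14397
Group 5: 16508 * 0.955 + 29914 * 0.444 = 15765 + 13282 = 29047
Net migration: Group 1 + 90 → 15416; Group 2 + 280 → 14378; Group 3 + 70 → 18557; Group 4 − 50 → 14347; Group 5 + 340 → 29387
→ [15416, 14378, 18557, 14347, 29387]
Total after period 3: 15416 + 14378 + 18557 + 14347 + 29387 = 92085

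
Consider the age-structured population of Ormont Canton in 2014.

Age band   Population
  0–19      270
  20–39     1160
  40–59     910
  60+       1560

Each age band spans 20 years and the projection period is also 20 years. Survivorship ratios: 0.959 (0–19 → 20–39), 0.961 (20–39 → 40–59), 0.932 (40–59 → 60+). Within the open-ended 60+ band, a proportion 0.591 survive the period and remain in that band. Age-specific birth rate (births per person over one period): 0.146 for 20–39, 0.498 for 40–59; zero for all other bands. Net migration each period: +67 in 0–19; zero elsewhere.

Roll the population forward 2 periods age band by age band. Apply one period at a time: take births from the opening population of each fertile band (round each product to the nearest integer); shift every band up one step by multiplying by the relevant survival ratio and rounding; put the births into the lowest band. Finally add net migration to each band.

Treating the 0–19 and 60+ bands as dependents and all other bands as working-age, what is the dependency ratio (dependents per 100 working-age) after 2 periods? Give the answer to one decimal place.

301.6

Call the bands 1 to 4, youngest first.
After projecting period 1:
Births: 1160 × 0.146 = 169 ; 910 × 0.498 = 453 — total 622
Band 2: 270 × 0.959 = 259
Band 3: 1160 × 0.961 = 1115
Band 4: 910 × 0.932 + 1560 × 0.591 = 848 + 922 = 1770
Net migration: Band 1 + 67 → 689
Population now: 0–19=689, 20–39=259, 40–59=1115, 60+=1770
After projecting period 2:
Births: 259 × 0.146 = 38 ; 1115 × 0.498 = 555 — total 593
Band 2: 689 × 0.959 = 661
Band 3: 259 × 0.961 = 249
Band 4: 1115 × 0.932 + 1770 × 0.591 = 1039 + 1046 = 2085
Net migration: Band 1 + 67 → 660
Population now: 0–19=660, 20–39=661, 40–59=249, 60+=2085
Dependents (band 0–19 + band 60+) = 660 + 2085 = 2745; working-age = 910; ratio = 2745/910 × 100 = 301.6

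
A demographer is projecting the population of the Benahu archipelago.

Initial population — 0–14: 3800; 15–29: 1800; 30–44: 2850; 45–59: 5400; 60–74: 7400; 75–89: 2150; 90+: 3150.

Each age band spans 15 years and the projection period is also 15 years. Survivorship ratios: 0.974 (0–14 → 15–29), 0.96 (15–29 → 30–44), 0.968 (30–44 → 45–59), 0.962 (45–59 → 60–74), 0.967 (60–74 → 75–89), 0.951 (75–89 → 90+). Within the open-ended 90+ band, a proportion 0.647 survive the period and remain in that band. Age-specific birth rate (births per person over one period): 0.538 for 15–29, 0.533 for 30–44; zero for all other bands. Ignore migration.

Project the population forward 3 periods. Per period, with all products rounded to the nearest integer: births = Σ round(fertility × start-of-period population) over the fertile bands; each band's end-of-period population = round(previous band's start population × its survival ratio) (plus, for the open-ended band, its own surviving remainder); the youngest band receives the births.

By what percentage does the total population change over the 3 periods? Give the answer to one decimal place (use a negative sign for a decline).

1.2

Period 1.
Births: 1800 * 0.538 = 968  |  2850 * 0.533 = 1519 → total 2487
15–29: 3800 * 0.974 = 3701
30–44: 1800 * 0.96 = 1728
45–59: 2850 * 0.968 = 2759
60–74: 5400 * 0.962 = 5195
75–89: 7400 * 0.967 = 7156
90+: 2150 * 0.951 + 3150 * 0.647 = 2045 + 2038 = 4083
→ [2487, 3701, 1728, 2759, 5195, 7156, 4083]
Period 2.
Births: 3701 * 0.538 = 1991  |  1728 * 0.533 = 921 → total 2912
15–29: 2487 * 0.974 = 2422
30–44: 3701 * 0.96 = 3553
45–59: 1728 * 0.968 = 1673
60–74: 2759 * 0.962 = 2654
75–89: 5195 * 0.967 = 5024
90+: 7156 * 0.951 + 4083 * 0.647 = 6805 + 2642 = 9447
→ [2912, 2422, 3553, 1673, 2654, 5024, 9447]
Period 3.
Births: 2422 * 0.538 = 1303  |  3553 * 0.533 = 1894 → total 3197
15–29: 2912 * 0.974 = 2836
30–44: 2422 * 0.96 = 2325
45–59: 3553 * 0.968 = 3439
60–74: 1673 * 0.962 = 1609
75–89: 2654 * 0.967 = 2566
90+: 5024 * 0.951 + 9447 * 0.647 = 4778 + 6112 = 10890
→ [3197, 2836, 2325, 3439, 1609, 2566, 10890]
Total: 26550 → 26862; change = 312; percentage change = 1.2%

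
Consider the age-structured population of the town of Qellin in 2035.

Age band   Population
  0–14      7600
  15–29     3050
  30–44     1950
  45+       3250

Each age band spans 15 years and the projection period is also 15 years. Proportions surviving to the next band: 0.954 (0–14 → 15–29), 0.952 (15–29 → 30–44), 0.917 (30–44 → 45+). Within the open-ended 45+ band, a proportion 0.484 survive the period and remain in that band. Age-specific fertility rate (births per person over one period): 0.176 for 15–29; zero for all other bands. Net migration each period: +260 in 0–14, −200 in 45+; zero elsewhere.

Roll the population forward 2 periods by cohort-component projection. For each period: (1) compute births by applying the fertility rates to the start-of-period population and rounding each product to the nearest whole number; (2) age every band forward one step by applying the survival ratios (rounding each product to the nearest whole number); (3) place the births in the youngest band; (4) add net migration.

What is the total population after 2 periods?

Call the groups 1 to 4, youngest first.
After projecting period 1:
Births: 3050 * 0.176 = 537
Group 2: 7600 * 0.954 = 7250
Group 3: 3050 * 0.952 = 2904
Group 4: 1950 * 0.917 + 3250 * 0.484 = 1788 + 1573 = 3361
Net migration: Group 1 + 260 → 797; Group 4 − 200 → 3161
Giving 797 / 7250 / 2904 / 3161.
After projecting period 2:
Births: 7250 * 0.176 = 1276
Group 2: 797 * 0.954 = 760
Group 3: 7250 * 0.952 = 6902
Group 4: 2904 * 0.917 + 3161 * 0.484 = 2663 + 1530 = 4193
Net migration: Group 1 + 260 → 1536; Group 4 − 200 → 3993
Giving 1536 / 760 / 6902 / 3993.
Total after period 2: 1536 + 760 + 6902 + 3993 = 13191

13191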